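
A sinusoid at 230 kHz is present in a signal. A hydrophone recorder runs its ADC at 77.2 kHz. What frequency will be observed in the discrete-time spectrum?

1.6 kHz

230 kHz mod fs = 75.6 kHz.
75.6 kHz > fs/2 = 38.6 kHz, folds to fs − 75.6 kHz = 1.6 kHz.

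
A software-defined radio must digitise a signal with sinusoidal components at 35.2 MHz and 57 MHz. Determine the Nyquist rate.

114 MHz

Highest-frequency component: 57 MHz.
Nyquist rate = 2 × 57 MHz = 114 MHz.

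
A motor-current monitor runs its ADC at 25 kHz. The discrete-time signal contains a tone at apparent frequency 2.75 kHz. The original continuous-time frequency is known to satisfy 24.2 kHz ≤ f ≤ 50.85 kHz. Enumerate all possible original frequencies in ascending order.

27.75 kHz, 47.25 kHz

Frequencies that alias to 2.75 kHz are k·fs ± 2.75 kHz for integer k ≥ 0.
k=0: 2.75 kHz.
k=1: 22.25 kHz, 27.75 kHz.
k=2: 47.25 kHz, 52.75 kHz.
k=3: 72.25 kHz, 77.75 kHz.
Within [24.2 kHz, 50.85 kHz]: 27.75 kHz, 47.25 kHz.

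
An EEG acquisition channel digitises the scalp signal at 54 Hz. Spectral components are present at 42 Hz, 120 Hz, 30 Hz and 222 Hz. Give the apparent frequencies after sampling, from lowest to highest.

6 Hz, 12 Hz, 24 Hz

fs/2 = 27 Hz.
42 Hz > fs/2 = 27 Hz, folds to fs − 42 Hz = 12 Hz.
120 Hz mod fs = 12 Hz.
12 Hz ≤ fs/2 = 27 Hz, appears at 12 Hz.
30 Hz > fs/2 = 27 Hz, folds to fs − 30 Hz = 24 Hz.
222 Hz mod fs = 6 Hz.
6 Hz ≤ fs/2 = 27 Hz, appears at 6 Hz.
Distinct values: {6 Hz, 12 Hz, 24 Hz}.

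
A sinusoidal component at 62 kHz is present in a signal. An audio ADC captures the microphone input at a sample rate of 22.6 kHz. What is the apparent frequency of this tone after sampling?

62 kHz mod fs = 16.8 kHz.
16.8 kHz > fs/2 = 11.3 kHz, folds to fs − 16.8 kHz = 5.8 kHz.

5.8 kHz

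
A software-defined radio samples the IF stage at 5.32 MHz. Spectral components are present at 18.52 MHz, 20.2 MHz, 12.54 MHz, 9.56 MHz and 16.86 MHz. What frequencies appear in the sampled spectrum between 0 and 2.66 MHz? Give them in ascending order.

fs/2 = 2.66 MHz.
18.52 MHz mod fs = 2.56 MHz.
2.56 MHz ≤ fs/2 = 2.66 MHz, appears at 2.56 MHz.
20.2 MHz mod fs = 4.24 MHz.
4.24 MHz > fs/2 = 2.66 MHz, folds to fs − 4.24 MHz = 1.08 MHz.
12.54 MHz mod fs = 1.9 MHz.
1.9 MHz ≤ fs/2 = 2.66 MHz, appears at 1.9 MHz.
9.56 MHz mod fs = 4.24 MHz.
4.24 MHz > fs/2 = 2.66 MHz, folds to fs − 4.24 MHz = 1.08 MHz.
16.86 MHz mod fs = 0.9 MHz.
0.9 MHz ≤ fs/2 = 2.66 MHz, appears at 0.9 MHz.
Distinct values: {0.9 MHz, 1.08 MHz, 1.9 MHz, 2.56 MHz}.

0.9 MHz, 1.08 MHz, 1.9 MHz, 2.56 MHz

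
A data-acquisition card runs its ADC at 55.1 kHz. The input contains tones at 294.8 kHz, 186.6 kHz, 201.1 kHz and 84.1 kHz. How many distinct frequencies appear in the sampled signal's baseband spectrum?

3

fs/2 = 27.55 kHz.
294.8 kHz mod fs = 19.3 kHz.
19.3 kHz ≤ fs/2 = 27.55 kHz, appears at 19.3 kHz.
186.6 kHz mod fs = 21.3 kHz.
21.3 kHz ≤ fs/2 = 27.55 kHz, appears at 21.3 kHz.
201.1 kHz mod fs = 35.8 kHz.
35.8 kHz > fs/2 = 27.55 kHz, folds to fs − 35.8 kHz = 19.3 kHz.
84.1 kHz mod fs = 29 kHz.
29 kHz > fs/2 = 27.55 kHz, folds to fs − 29 kHz = 26.1 kHz.
Distinct values: {19.3 kHz, 21.3 kHz, 26.1 kHz} → 3.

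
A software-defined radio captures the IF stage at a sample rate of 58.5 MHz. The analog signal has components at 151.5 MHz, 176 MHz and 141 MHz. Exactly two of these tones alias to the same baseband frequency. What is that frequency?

fs/2 = 29.25 MHz.
151.5 MHz mod fs = 34.5 MHz.
34.5 MHz > fs/2 = 29.25 MHz, folds to fs − 34.5 MHz = 24 MHz.
176 MHz mod fs = 0.5 MHz.
0.5 MHz ≤ fs/2 = 29.25 MHz, appears at 0.5 MHz.
141 MHz mod fs = 24 MHz.
24 MHz ≤ fs/2 = 29.25 MHz, appears at 24 MHz.
141 MHz and 151.5 MHz both map to 24 MHz.

24 MHz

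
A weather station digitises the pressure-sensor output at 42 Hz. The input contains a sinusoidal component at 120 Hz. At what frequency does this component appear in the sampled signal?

120 Hz mod fs = 36 Hz.
36 Hz > fs/2 = 21 Hz, folds to fs − 36 Hz = 6 Hz.

6 Hz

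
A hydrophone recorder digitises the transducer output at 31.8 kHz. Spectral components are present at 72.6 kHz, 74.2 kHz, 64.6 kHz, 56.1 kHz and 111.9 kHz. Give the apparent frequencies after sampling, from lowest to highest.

fs/2 = 15.9 kHz.
72.6 kHz mod fs = 9 kHz.
9 kHz ≤ fs/2 = 15.9 kHz, appears at 9 kHz.
74.2 kHz mod fs = 10.6 kHz.
10.6 kHz ≤ fs/2 = 15.9 kHz, appears at 10.6 kHz.
64.6 kHz mod fs = 1 kHz.
1 kHz ≤ fs/2 = 15.9 kHz, appears at 1 kHz.
56.1 kHz mod fs = 24.3 kHz.
24.3 kHz > fs/2 = 15.9 kHz, folds to fs − 24.3 kHz = 7.5 kHz.
111.9 kHz mod fs = 16.5 kHz.
16.5 kHz > fs/2 = 15.9 kHz, folds to fs − 16.5 kHz = 15.3 kHz.
Distinct values: {1 kHz, 7.5 kHz, 9 kHz, 10.6 kHz, 15.3 kHz}.

1 kHz, 7.5 kHz, 9 kHz, 10.6 kHz, 15.3 kHz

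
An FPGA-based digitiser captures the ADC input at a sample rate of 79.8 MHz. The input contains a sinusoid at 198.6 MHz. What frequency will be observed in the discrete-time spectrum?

198.6 MHz mod fs = 39 MHz.
39 MHz ≤ fs/2 = 39.9 MHz, appears at 39 MHz.

39 MHz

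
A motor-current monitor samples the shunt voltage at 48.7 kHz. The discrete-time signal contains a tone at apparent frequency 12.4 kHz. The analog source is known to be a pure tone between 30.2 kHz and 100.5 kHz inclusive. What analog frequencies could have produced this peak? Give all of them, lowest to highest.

Frequencies that alias to 12.4 kHz are k·fs ± 12.4 kHz for integer k ≥ 0.
k=0: 12.4 kHz.
k=1: 36.3 kHz, 61.1 kHz.
k=2: 85 kHz, 109.8 kHz.
k=3: 133.7 kHz, 158.5 kHz.
Within [30.2 kHz, 100.5 kHz]: 36.3 kHz, 61.1 kHz, 85 kHz.

36.3 kHz, 61.1 kHz, 85 kHz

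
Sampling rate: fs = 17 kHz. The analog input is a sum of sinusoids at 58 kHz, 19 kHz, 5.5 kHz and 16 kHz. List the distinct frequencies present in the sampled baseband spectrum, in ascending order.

fs/2 = 8.5 kHz.
58 kHz mod fs = 7 kHz.
7 kHz ≤ fs/2 = 8.5 kHz, appears at 7 kHz.
19 kHz mod fs = 2 kHz.
2 kHz ≤ fs/2 = 8.5 kHz, appears at 2 kHz.
5.5 kHz ≤ fs/2 = 8.5 kHz, passes unchanged.
16 kHz > fs/2 = 8.5 kHz, folds to fs − 16 kHz = 1 kHz.
Distinct values: {1 kHz, 2 kHz, 5.5 kHz, 7 kHz}.

1 kHz, 2 kHz, 5.5 kHz, 7 kHz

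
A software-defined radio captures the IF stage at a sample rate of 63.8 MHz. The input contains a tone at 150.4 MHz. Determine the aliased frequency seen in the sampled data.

150.4 MHz mod fs = 22.8 MHz.
22.8 MHz ≤ fs/2 = 31.9 MHz, appears at 22.8 MHz.

22.8 MHz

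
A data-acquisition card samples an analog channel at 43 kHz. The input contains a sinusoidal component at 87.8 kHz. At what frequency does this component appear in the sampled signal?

87.8 kHz mod fs = 1.8 kHz.
1.8 kHz ≤ fs/2 = 21.5 kHz, appears at 1.8 kHz.

1.8 kHz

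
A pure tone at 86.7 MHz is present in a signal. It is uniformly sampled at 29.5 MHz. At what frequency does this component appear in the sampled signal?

86.7 MHz mod fs = 27.7 MHz.
27.7 MHz > fs/2 = 14.75 MHz, folds to fs − 27.7 MHz = 1.8 MHz.

1.8 MHz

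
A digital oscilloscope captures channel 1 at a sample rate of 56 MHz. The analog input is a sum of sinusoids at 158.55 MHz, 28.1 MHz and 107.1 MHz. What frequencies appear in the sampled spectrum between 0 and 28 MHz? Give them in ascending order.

4.9 MHz, 9.45 MHz, 27.9 MHz

fs/2 = 28 MHz.
158.55 MHz mod fs = 46.55 MHz.
46.55 MHz > fs/2 = 28 MHz, folds to fs − 46.55 MHz = 9.45 MHz.
28.1 MHz > fs/2 = 28 MHz, folds to fs − 28.1 MHz = 27.9 MHz.
107.1 MHz mod fs = 51.1 MHz.
51.1 MHz > fs/2 = 28 MHz, folds to fs − 51.1 MHz = 4.9 MHz.
Distinct values: {4.9 MHz, 9.45 MHz, 27.9 MHz}.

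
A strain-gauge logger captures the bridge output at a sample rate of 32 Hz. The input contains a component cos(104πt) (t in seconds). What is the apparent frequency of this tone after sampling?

ω = 104π rad/s → f = ω/(2π) = 52 Hz.
52 Hz mod fs = 20 Hz.
20 Hz > fs/2 = 16 Hz, folds to fs − 20 Hz = 12 Hz.

12 Hz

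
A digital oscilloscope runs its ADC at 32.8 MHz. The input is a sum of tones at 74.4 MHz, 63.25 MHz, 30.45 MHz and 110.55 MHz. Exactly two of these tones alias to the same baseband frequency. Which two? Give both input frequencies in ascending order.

fs/2 = 16.4 MHz.
74.4 MHz mod fs = 8.8 MHz.
8.8 MHz ≤ fs/2 = 16.4 MHz, appears at 8.8 MHz.
63.25 MHz mod fs = 30.45 MHz.
30.45 MHz > fs/2 = 16.4 MHz, folds to fs − 30.45 MHz = 2.35 MHz.
30.45 MHz > fs/2 = 16.4 MHz, folds to fs − 30.45 MHz = 2.35 MHz.
110.55 MHz mod fs = 12.15 MHz.
12.15 MHz ≤ fs/2 = 16.4 MHz, appears at 12.15 MHz.
30.45 MHz and 63.25 MHz both map to 2.35 MHz.

30.45 MHz, 63.25 MHz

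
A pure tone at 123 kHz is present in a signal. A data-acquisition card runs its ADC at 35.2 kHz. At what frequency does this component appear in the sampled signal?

17.4 kHz

123 kHz mod fs = 17.4 kHz.
17.4 kHz ≤ fs/2 = 17.6 kHz, appears at 17.4 kHz.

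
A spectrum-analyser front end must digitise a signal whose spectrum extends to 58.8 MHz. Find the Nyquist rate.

Nyquist rate = 2 × 58.8 MHz = 117.6 MHz.

117.6 MHz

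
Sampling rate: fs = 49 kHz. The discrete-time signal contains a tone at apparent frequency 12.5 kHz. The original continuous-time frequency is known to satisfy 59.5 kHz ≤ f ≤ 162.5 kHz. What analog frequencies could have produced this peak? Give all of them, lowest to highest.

Frequencies that alias to 12.5 kHz are k·fs ± 12.5 kHz for integer k ≥ 0.
k=0: 12.5 kHz.
k=1: 36.5 kHz, 61.5 kHz.
k=2: 85.5 kHz, 110.5 kHz.
k=3: 134.5 kHz, 159.5 kHz.
k=4: 183.5 kHz, 208.5 kHz.
Within [59.5 kHz, 162.5 kHz]: 61.5 kHz, 85.5 kHz, 110.5 kHz, 134.5 kHz, 159.5 kHz.

61.5 kHz, 85.5 kHz, 110.5 kHz, 134.5 kHz, 159.5 kHz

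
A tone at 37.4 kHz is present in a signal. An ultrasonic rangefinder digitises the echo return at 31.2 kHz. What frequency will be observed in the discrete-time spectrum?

37.4 kHz mod fs = 6.2 kHz.
6.2 kHz ≤ fs/2 = 15.6 kHz, appears at 6.2 kHz.

6.2 kHz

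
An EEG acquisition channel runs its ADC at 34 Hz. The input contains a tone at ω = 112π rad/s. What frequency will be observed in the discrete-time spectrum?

ω = 112π rad/s → f = ω/(2π) = 56 Hz.
56 Hz mod fs = 22 Hz.
22 Hz > fs/2 = 17 Hz, folds to fs − 22 Hz = 12 Hz.

12 Hz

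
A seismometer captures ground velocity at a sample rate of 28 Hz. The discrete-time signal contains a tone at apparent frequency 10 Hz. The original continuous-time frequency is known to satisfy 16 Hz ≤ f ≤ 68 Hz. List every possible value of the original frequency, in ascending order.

Frequencies that alias to 10 Hz are k·fs ± 10 Hz for integer k ≥ 0.
k=0: 10 Hz.
k=1: 18 Hz, 38 Hz.
k=2: 46 Hz, 66 Hz.
k=3: 74 Hz, 94 Hz.
Within [16 Hz, 68 Hz]: 18 Hz, 38 Hz, 46 Hz, 66 Hz.

18 Hz, 38 Hz, 46 Hz, 66 Hz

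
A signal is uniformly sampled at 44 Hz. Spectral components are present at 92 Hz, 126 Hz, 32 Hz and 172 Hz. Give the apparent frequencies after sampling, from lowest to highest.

4 Hz, 6 Hz, 12 Hz

fs/2 = 22 Hz.
92 Hz mod fs = 4 Hz.
4 Hz ≤ fs/2 = 22 Hz, appears at 4 Hz.
126 Hz mod fs = 38 Hz.
38 Hz > fs/2 = 22 Hz, folds to fs − 38 Hz = 6 Hz.
32 Hz > fs/2 = 22 Hz, folds to fs − 32 Hz = 12 Hz.
172 Hz mod fs = 40 Hz.
40 Hz > fs/2 = 22 Hz, folds to fs − 40 Hz = 4 Hz.
Distinct values: {4 Hz, 6 Hz, 12 Hz}.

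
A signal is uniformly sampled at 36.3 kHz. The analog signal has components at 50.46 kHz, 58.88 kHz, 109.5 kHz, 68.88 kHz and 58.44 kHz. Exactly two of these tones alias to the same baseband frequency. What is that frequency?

fs/2 = 18.15 kHz.
50.46 kHz mod fs = 14.16 kHz.
14.16 kHz ≤ fs/2 = 18.15 kHz, appears at 14.16 kHz.
58.88 kHz mod fs = 22.58 kHz.
22.58 kHz > fs/2 = 18.15 kHz, folds to fs − 22.58 kHz = 13.72 kHz.
109.5 kHz mod fs = 0.6 kHz.
0.6 kHz ≤ fs/2 = 18.15 kHz, appears at 0.6 kHz.
68.88 kHz mod fs = 32.58 kHz.
32.58 kHz > fs/2 = 18.15 kHz, folds to fs − 32.58 kHz = 3.72 kHz.
58.44 kHz mod fs = 22.14 kHz.
22.14 kHz > fs/2 = 18.15 kHz, folds to fs − 22.14 kHz = 14.16 kHz.
50.46 kHz and 58.44 kHz both map to 14.16 kHz.

14.16 kHz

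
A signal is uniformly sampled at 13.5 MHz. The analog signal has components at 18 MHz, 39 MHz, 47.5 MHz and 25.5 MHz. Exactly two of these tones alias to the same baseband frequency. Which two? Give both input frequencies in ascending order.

fs/2 = 6.75 MHz.
18 MHz mod fs = 4.5 MHz.
4.5 MHz ≤ fs/2 = 6.75 MHz, appears at 4.5 MHz.
39 MHz mod fs = 12 MHz.
12 MHz > fs/2 = 6.75 MHz, folds to fs − 12 MHz = 1.5 MHz.
47.5 MHz mod fs = 7 MHz.
7 MHz > fs/2 = 6.75 MHz, folds to fs − 7 MHz = 6.5 MHz.
25.5 MHz mod fs = 12 MHz.
12 MHz > fs/2 = 6.75 MHz, folds to fs − 12 MHz = 1.5 MHz.
25.5 MHz and 39 MHz both map to 1.5 MHz.

25.5 MHz, 39 MHz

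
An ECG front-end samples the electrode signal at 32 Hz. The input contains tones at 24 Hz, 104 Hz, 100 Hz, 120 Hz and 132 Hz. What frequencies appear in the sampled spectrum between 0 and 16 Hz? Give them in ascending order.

4 Hz, 8 Hz

fs/2 = 16 Hz.
24 Hz > fs/2 = 16 Hz, folds to fs − 24 Hz = 8 Hz.
104 Hz mod fs = 8 Hz.
8 Hz ≤ fs/2 = 16 Hz, appears at 8 Hz.
100 Hz mod fs = 4 Hz.
4 Hz ≤ fs/2 = 16 Hz, appears at 4 Hz.
120 Hz mod fs = 24 Hz.
24 Hz > fs/2 = 16 Hz, folds to fs − 24 Hz = 8 Hz.
132 Hz mod fs = 4 Hz.
4 Hz ≤ fs/2 = 16 Hz, appears at 4 Hz.
Distinct values: {4 Hz, 8 Hz}.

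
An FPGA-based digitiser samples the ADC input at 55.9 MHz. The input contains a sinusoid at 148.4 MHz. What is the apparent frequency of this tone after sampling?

148.4 MHz mod fs = 36.6 MHz.
36.6 MHz > fs/2 = 27.95 MHz, folds to fs − 36.6 MHz = 19.3 MHz.

19.3 MHz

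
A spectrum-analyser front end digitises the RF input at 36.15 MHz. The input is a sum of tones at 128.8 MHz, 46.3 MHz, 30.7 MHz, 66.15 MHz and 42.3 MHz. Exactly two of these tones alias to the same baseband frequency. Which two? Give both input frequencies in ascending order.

42.3 MHz, 66.15 MHz

fs/2 = 18.075 MHz.
128.8 MHz mod fs = 20.35 MHz.
20.35 MHz > fs/2 = 18.075 MHz, folds to fs − 20.35 MHz = 15.8 MHz.
46.3 MHz mod fs = 10.15 MHz.
10.15 MHz ≤ fs/2 = 18.075 MHz, appears at 10.15 MHz.
30.7 MHz > fs/2 = 18.075 MHz, folds to fs − 30.7 MHz = 5.45 MHz.
66.15 MHz mod fs = 30 MHz.
30 MHz > fs/2 = 18.075 MHz, folds to fs − 30 MHz = 6.15 MHz.
42.3 MHz mod fs = 6.15 MHz.
6.15 MHz ≤ fs/2 = 18.075 MHz, appears at 6.15 MHz.
42.3 MHz and 66.15 MHz both map to 6.15 MHz.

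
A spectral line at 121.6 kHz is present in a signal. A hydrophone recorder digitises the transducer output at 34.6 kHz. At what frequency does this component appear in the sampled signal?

16.8 kHz

121.6 kHz mod fs = 17.8 kHz.
17.8 kHz > fs/2 = 17.3 kHz, folds to fs − 17.8 kHz = 16.8 kHz.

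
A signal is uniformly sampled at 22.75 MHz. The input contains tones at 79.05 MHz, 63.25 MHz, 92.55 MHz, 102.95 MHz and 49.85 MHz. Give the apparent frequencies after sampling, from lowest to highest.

1.55 MHz, 4.35 MHz, 5 MHz, 10.8 MHz

fs/2 = 11.375 MHz.
79.05 MHz mod fs = 10.8 MHz.
10.8 MHz ≤ fs/2 = 11.375 MHz, appears at 10.8 MHz.
63.25 MHz mod fs = 17.75 MHz.
17.75 MHz > fs/2 = 11.375 MHz, folds to fs − 17.75 MHz = 5 MHz.
92.55 MHz mod fs = 1.55 MHz.
1.55 MHz ≤ fs/2 = 11.375 MHz, appears at 1.55 MHz.
102.95 MHz mod fs = 11.95 MHz.
11.95 MHz > fs/2 = 11.375 MHz, folds to fs − 11.95 MHz = 10.8 MHz.
49.85 MHz mod fs = 4.35 MHz.
4.35 MHz ≤ fs/2 = 11.375 MHz, appears at 4.35 MHz.
Distinct values: {1.55 MHz, 4.35 MHz, 5 MHz, 10.8 MHz}.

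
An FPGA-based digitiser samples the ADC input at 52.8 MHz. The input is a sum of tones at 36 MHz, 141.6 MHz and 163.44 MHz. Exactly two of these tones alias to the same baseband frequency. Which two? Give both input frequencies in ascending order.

fs/2 = 26.4 MHz.
36 MHz > fs/2 = 26.4 MHz, folds to fs − 36 MHz = 16.8 MHz.
141.6 MHz mod fs = 36 MHz.
36 MHz > fs/2 = 26.4 MHz, folds to fs − 36 MHz = 16.8 MHz.
163.44 MHz mod fs = 5.04 MHz.
5.04 MHz ≤ fs/2 = 26.4 MHz, appears at 5.04 MHz.
36 MHz and 141.6 MHz both map to 16.8 MHz.

36 MHz, 141.6 MHz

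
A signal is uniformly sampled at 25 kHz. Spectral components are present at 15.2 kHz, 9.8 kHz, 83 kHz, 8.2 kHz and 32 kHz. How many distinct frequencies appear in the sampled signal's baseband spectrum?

fs/2 = 12.5 kHz.
15.2 kHz > fs/2 = 12.5 kHz, folds to fs − 15.2 kHz = 9.8 kHz.
9.8 kHz ≤ fs/2 = 12.5 kHz, passes unchanged.
83 kHz mod fs = 8 kHz.
8 kHz ≤ fs/2 = 12.5 kHz, appears at 8 kHz.
8.2 kHz ≤ fs/2 = 12.5 kHz, passes unchanged.
32 kHz mod fs = 7 kHz.
7 kHz ≤ fs/2 = 12.5 kHz, appears at 7 kHz.
Distinct values: {7 kHz, 8 kHz, 8.2 kHz, 9.8 kHz} → 4.

4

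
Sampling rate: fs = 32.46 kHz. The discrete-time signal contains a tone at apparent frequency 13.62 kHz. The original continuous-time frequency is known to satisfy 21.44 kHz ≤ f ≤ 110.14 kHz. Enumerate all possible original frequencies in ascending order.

Frequencies that alias to 13.62 kHz are k·fs ± 13.62 kHz for integer k ≥ 0.
k=0: 13.62 kHz.
k=1: 18.84 kHz, 46.08 kHz.
k=2: 51.3 kHz, 78.54 kHz.
k=3: 83.76 kHz, 111 kHz.
k=4: 116.22 kHz, 143.46 kHz.
Within [21.44 kHz, 110.14 kHz]: 46.08 kHz, 51.3 kHz, 78.54 kHz, 83.76 kHz.

46.08 kHz, 51.3 kHz, 78.54 kHz, 83.76 kHz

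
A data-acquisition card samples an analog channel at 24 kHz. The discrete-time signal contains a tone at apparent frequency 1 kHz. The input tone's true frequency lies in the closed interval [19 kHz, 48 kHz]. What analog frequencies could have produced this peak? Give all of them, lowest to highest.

23 kHz, 25 kHz, 47 kHz

Frequencies that alias to 1 kHz are k·fs ± 1 kHz for integer k ≥ 0.
k=0: 1 kHz.
k=1: 23 kHz, 25 kHz.
k=2: 47 kHz, 49 kHz.
k=3: 71 kHz, 73 kHz.
Within [19 kHz, 48 kHz]: 23 kHz, 25 kHz, 47 kHz.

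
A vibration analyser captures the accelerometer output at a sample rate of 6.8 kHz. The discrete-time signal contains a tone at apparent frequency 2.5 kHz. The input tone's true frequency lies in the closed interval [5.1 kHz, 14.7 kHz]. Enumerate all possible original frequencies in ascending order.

9.3 kHz, 11.1 kHz

Frequencies that alias to 2.5 kHz are k·fs ± 2.5 kHz for integer k ≥ 0.
k=0: 2.5 kHz.
k=1: 4.3 kHz, 9.3 kHz.
k=2: 11.1 kHz, 16.1 kHz.
k=3: 17.9 kHz, 22.9 kHz.
Within [5.1 kHz, 14.7 kHz]: 9.3 kHz, 11.1 kHz.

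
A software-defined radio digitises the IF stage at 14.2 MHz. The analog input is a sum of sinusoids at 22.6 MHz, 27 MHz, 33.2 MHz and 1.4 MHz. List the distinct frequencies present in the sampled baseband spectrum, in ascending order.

fs/2 = 7.1 MHz.
22.6 MHz mod fs = 8.4 MHz.
8.4 MHz > fs/2 = 7.1 MHz, folds to fs − 8.4 MHz = 5.8 MHz.
27 MHz mod fs = 12.8 MHz.
12.8 MHz > fs/2 = 7.1 MHz, folds to fs − 12.8 MHz = 1.4 MHz.
33.2 MHz mod fs = 4.8 MHz.
4.8 MHz ≤ fs/2 = 7.1 MHz, appears at 4.8 MHz.
1.4 MHz ≤ fs/2 = 7.1 MHz, passes unchanged.
Distinct values: {1.4 MHz, 4.8 MHz, 5.8 MHz}.

1.4 MHz, 4.8 MHz, 5.8 MHz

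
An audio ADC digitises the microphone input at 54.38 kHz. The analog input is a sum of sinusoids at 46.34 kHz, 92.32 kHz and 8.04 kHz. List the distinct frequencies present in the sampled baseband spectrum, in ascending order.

8.04 kHz, 16.44 kHz

fs/2 = 27.19 kHz.
46.34 kHz > fs/2 = 27.19 kHz, folds to fs − 46.34 kHz = 8.04 kHz.
92.32 kHz mod fs = 37.94 kHz.
37.94 kHz > fs/2 = 27.19 kHz, folds to fs − 37.94 kHz = 16.44 kHz.
8.04 kHz ≤ fs/2 = 27.19 kHz, passes unchanged.
Distinct values: {8.04 kHz, 16.44 kHz}.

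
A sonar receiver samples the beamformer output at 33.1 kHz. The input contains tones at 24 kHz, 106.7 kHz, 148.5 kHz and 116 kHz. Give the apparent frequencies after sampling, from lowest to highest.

7.4 kHz, 9.1 kHz, 16.1 kHz, 16.4 kHz

fs/2 = 16.55 kHz.
24 kHz > fs/2 = 16.55 kHz, folds to fs − 24 kHz = 9.1 kHz.
106.7 kHz mod fs = 7.4 kHz.
7.4 kHz ≤ fs/2 = 16.55 kHz, appears at 7.4 kHz.
148.5 kHz mod fs = 16.1 kHz.
16.1 kHz ≤ fs/2 = 16.55 kHz, appears at 16.1 kHz.
116 kHz mod fs = 16.7 kHz.
16.7 kHz > fs/2 = 16.55 kHz, folds to fs − 16.7 kHz = 16.4 kHz.
Distinct values: {7.4 kHz, 9.1 kHz, 16.1 kHz, 16.4 kHz}.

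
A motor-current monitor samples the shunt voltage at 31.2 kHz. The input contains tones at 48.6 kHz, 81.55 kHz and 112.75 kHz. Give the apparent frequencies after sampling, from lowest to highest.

12.05 kHz, 13.8 kHz

fs/2 = 15.6 kHz.
48.6 kHz mod fs = 17.4 kHz.
17.4 kHz > fs/2 = 15.6 kHz, folds to fs − 17.4 kHz = 13.8 kHz.
81.55 kHz mod fs = 19.15 kHz.
19.15 kHz > fs/2 = 15.6 kHz, folds to fs − 19.15 kHz = 12.05 kHz.
112.75 kHz mod fs = 19.15 kHz.
19.15 kHz > fs/2 = 15.6 kHz, folds to fs − 19.15 kHz = 12.05 kHz.
Distinct values: {12.05 kHz, 13.8 kHz}.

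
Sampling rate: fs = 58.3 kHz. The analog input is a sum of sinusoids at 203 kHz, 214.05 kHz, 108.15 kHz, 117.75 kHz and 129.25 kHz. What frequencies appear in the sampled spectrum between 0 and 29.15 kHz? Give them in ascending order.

fs/2 = 29.15 kHz.
203 kHz mod fs = 28.1 kHz.
28.1 kHz ≤ fs/2 = 29.15 kHz, appears at 28.1 kHz.
214.05 kHz mod fs = 39.15 kHz.
39.15 kHz > fs/2 = 29.15 kHz, folds to fs − 39.15 kHz = 19.15 kHz.
108.15 kHz mod fs = 49.85 kHz.
49.85 kHz > fs/2 = 29.15 kHz, folds to fs − 49.85 kHz = 8.45 kHz.
117.75 kHz mod fs = 1.15 kHz.
1.15 kHz ≤ fs/2 = 29.15 kHz, appears at 1.15 kHz.
129.25 kHz mod fs = 12.65 kHz.
12.65 kHz ≤ fs/2 = 29.15 kHz, appears at 12.65 kHz.
Distinct values: {1.15 kHz, 8.45 kHz, 12.65 kHz, 19.15 kHz, 28.1 kHz}.

1.15 kHz, 8.45 kHz, 12.65 kHz, 19.15 kHz, 28.1 kHz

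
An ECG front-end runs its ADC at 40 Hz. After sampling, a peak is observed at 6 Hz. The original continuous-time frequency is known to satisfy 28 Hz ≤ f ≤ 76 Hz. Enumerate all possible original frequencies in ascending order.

34 Hz, 46 Hz, 74 Hz

Frequencies that alias to 6 Hz are k·fs ± 6 Hz for integer k ≥ 0.
k=0: 6 Hz.
k=1: 34 Hz, 46 Hz.
k=2: 74 Hz, 86 Hz.
k=3: 114 Hz, 126 Hz.
Within [28 Hz, 76 Hz]: 34 Hz, 46 Hz, 74 Hz.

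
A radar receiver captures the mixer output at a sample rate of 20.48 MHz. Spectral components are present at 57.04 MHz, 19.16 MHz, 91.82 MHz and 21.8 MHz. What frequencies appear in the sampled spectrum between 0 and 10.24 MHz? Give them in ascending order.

fs/2 = 10.24 MHz.
57.04 MHz mod fs = 16.08 MHz.
16.08 MHz > fs/2 = 10.24 MHz, folds to fs − 16.08 MHz = 4.4 MHz.
19.16 MHz > fs/2 = 10.24 MHz, folds to fs − 19.16 MHz = 1.32 MHz.
91.82 MHz mod fs = 9.9 MHz.
9.9 MHz ≤ fs/2 = 10.24 MHz, appears at 9.9 MHz.
21.8 MHz mod fs = 1.32 MHz.
1.32 MHz ≤ fs/2 = 10.24 MHz, appears at 1.32 MHz.
Distinct values: {1.32 MHz, 4.4 MHz, 9.9 MHz}.

1.32 MHz, 4.4 MHz, 9.9 MHz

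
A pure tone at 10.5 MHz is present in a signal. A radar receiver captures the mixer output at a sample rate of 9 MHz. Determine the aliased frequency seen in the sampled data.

1.5 MHz

10.5 MHz mod fs = 1.5 MHz.
1.5 MHz ≤ fs/2 = 4.5 MHz, appears at 1.5 MHz.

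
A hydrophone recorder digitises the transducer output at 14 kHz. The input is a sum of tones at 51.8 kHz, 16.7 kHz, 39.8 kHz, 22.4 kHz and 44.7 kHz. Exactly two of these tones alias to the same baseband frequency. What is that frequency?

2.7 kHz

fs/2 = 7 kHz.
51.8 kHz mod fs = 9.8 kHz.
9.8 kHz > fs/2 = 7 kHz, folds to fs − 9.8 kHz = 4.2 kHz.
16.7 kHz mod fs = 2.7 kHz.
2.7 kHz ≤ fs/2 = 7 kHz, appears at 2.7 kHz.
39.8 kHz mod fs = 11.8 kHz.
11.8 kHz > fs/2 = 7 kHz, folds to fs − 11.8 kHz = 2.2 kHz.
22.4 kHz mod fs = 8.4 kHz.
8.4 kHz > fs/2 = 7 kHz, folds to fs − 8.4 kHz = 5.6 kHz.
44.7 kHz mod fs = 2.7 kHz.
2.7 kHz ≤ fs/2 = 7 kHz, appears at 2.7 kHz.
16.7 kHz and 44.7 kHz both map to 2.7 kHz.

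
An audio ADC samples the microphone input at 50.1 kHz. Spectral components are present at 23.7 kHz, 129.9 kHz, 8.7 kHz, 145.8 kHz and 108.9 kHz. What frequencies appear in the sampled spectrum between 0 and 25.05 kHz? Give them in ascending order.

4.5 kHz, 8.7 kHz, 20.4 kHz, 23.7 kHz

fs/2 = 25.05 kHz.
23.7 kHz ≤ fs/2 = 25.05 kHz, passes unchanged.
129.9 kHz mod fs = 29.7 kHz.
29.7 kHz > fs/2 = 25.05 kHz, folds to fs − 29.7 kHz = 20.4 kHz.
8.7 kHz ≤ fs/2 = 25.05 kHz, passes unchanged.
145.8 kHz mod fs = 45.6 kHz.
45.6 kHz > fs/2 = 25.05 kHz, folds to fs − 45.6 kHz = 4.5 kHz.
108.9 kHz mod fs = 8.7 kHz.
8.7 kHz ≤ fs/2 = 25.05 kHz, appears at 8.7 kHz.
Distinct values: {4.5 kHz, 8.7 kHz, 20.4 kHz, 23.7 kHz}.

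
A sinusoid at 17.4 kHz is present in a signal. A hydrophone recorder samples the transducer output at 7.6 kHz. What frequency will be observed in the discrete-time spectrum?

17.4 kHz mod fs = 2.2 kHz.
2.2 kHz ≤ fs/2 = 3.8 kHz, appears at 2.2 kHz.

2.2 kHz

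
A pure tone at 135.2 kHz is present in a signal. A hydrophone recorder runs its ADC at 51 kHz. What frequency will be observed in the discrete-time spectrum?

135.2 kHz mod fs = 33.2 kHz.
33.2 kHz > fs/2 = 25.5 kHz, folds to fs − 33.2 kHz = 17.8 kHz.

17.8 kHz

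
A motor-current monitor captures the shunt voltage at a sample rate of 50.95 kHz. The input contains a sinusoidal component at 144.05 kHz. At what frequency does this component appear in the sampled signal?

144.05 kHz mod fs = 42.15 kHz.
42.15 kHz > fs/2 = 25.475 kHz, folds to fs − 42.15 kHz = 8.8 kHz.

8.8 kHz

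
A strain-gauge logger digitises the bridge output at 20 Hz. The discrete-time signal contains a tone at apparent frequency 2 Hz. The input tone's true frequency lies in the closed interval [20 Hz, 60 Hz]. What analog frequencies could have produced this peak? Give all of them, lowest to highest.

22 Hz, 38 Hz, 42 Hz, 58 Hz

Frequencies that alias to 2 Hz are k·fs ± 2 Hz for integer k ≥ 0.
k=0: 2 Hz.
k=1: 18 Hz, 22 Hz.
k=2: 38 Hz, 42 Hz.
k=3: 58 Hz, 62 Hz.
k=4: 78 Hz, 82 Hz.
Within [20 Hz, 60 Hz]: 22 Hz, 38 Hz, 42 Hz, 58 Hz.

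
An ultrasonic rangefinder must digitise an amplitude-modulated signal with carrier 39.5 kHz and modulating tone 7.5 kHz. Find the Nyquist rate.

94 kHz

AM sidebands sit at fc ± fm = 32 kHz and 47 kHz.
Highest-frequency component: 47 kHz.
Nyquist rate = 2 × 47 kHz = 94 kHz.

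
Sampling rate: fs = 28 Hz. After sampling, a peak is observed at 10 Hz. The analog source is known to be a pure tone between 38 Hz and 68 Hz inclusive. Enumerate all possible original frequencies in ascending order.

38 Hz, 46 Hz, 66 Hz

Frequencies that alias to 10 Hz are k·fs ± 10 Hz for integer k ≥ 0.
k=0: 10 Hz.
k=1: 18 Hz, 38 Hz.
k=2: 46 Hz, 66 Hz.
k=3: 74 Hz, 94 Hz.
Within [38 Hz, 68 Hz]: 38 Hz, 46 Hz, 66 Hz.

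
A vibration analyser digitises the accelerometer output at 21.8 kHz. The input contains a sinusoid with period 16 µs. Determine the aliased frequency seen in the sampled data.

2.9 kHz

T = 16 µs → f = 1/T = 62.5 kHz.
62.5 kHz mod fs = 18.9 kHz.
18.9 kHz > fs/2 = 10.9 kHz, folds to fs − 18.9 kHz = 2.9 kHz.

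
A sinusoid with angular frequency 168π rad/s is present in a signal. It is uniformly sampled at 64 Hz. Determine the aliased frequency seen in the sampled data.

ω = 168π rad/s → f = ω/(2π) = 84 Hz.
84 Hz mod fs = 20 Hz.
20 Hz ≤ fs/2 = 32 Hz, appears at 20 Hz.

20 Hz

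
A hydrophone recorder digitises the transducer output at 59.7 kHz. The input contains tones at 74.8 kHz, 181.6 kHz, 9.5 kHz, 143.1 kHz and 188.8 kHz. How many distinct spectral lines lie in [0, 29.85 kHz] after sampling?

fs/2 = 29.85 kHz.
74.8 kHz mod fs = 15.1 kHz.
15.1 kHz ≤ fs/2 = 29.85 kHz, appears at 15.1 kHz.
181.6 kHz mod fs = 2.5 kHz.
2.5 kHz ≤ fs/2 = 29.85 kHz, appears at 2.5 kHz.
9.5 kHz ≤ fs/2 = 29.85 kHz, passes unchanged.
143.1 kHz mod fs = 23.7 kHz.
23.7 kHz ≤ fs/2 = 29.85 kHz, appears at 23.7 kHz.
188.8 kHz mod fs = 9.7 kHz.
9.7 kHz ≤ fs/2 = 29.85 kHz, appears at 9.7 kHz.
Distinct values: {2.5 kHz, 9.5 kHz, 9.7 kHz, 15.1 kHz, 23.7 kHz} → 5.

5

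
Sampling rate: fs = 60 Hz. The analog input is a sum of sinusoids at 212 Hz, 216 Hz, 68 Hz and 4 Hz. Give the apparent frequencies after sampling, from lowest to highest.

fs/2 = 30 Hz.
212 Hz mod fs = 32 Hz.
32 Hz > fs/2 = 30 Hz, folds to fs − 32 Hz = 28 Hz.
216 Hz mod fs = 36 Hz.
36 Hz > fs/2 = 30 Hz, folds to fs − 36 Hz = 24 Hz.
68 Hz mod fs = 8 Hz.
8 Hz ≤ fs/2 = 30 Hz, appears at 8 Hz.
4 Hz ≤ fs/2 = 30 Hz, passes unchanged.
Distinct values: {4 Hz, 8 Hz, 24 Hz, 28 Hz}.

4 Hz, 8 Hz, 24 Hz, 28 Hz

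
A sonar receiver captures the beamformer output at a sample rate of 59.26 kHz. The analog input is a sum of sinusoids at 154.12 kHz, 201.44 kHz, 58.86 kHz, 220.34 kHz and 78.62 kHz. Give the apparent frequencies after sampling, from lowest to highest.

0.4 kHz, 16.7 kHz, 19.36 kHz, 23.66 kHz

fs/2 = 29.63 kHz.
154.12 kHz mod fs = 35.6 kHz.
35.6 kHz > fs/2 = 29.63 kHz, folds to fs − 35.6 kHz = 23.66 kHz.
201.44 kHz mod fs = 23.66 kHz.
23.66 kHz ≤ fs/2 = 29.63 kHz, appears at 23.66 kHz.
58.86 kHz > fs/2 = 29.63 kHz, folds to fs − 58.86 kHz = 0.4 kHz.
220.34 kHz mod fs = 42.56 kHz.
42.56 kHz > fs/2 = 29.63 kHz, folds to fs − 42.56 kHz = 16.7 kHz.
78.62 kHz mod fs = 19.36 kHz.
19.36 kHz ≤ fs/2 = 29.63 kHz, appears at 19.36 kHz.
Distinct values: {0.4 kHz, 16.7 kHz, 19.36 kHz, 23.66 kHz}.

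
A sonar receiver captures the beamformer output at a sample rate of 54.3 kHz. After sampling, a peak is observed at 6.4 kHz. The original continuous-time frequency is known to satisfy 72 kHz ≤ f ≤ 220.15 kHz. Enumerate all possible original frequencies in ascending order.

102.2 kHz, 115 kHz, 156.5 kHz, 169.3 kHz, 210.8 kHz

Frequencies that alias to 6.4 kHz are k·fs ± 6.4 kHz for integer k ≥ 0.
k=0: 6.4 kHz.
k=1: 47.9 kHz, 60.7 kHz.
k=2: 102.2 kHz, 115 kHz.
k=3: 156.5 kHz, 169.3 kHz.
k=4: 210.8 kHz, 223.6 kHz.
k=5: 265.1 kHz, 277.9 kHz.
Within [72 kHz, 220.15 kHz]: 102.2 kHz, 115 kHz, 156.5 kHz, 169.3 kHz, 210.8 kHz.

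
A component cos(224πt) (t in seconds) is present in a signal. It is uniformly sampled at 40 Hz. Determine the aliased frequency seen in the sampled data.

8 Hz

ω = 224π rad/s → f = ω/(2π) = 112 Hz.
112 Hz mod fs = 32 Hz.
32 Hz > fs/2 = 20 Hz, folds to fs − 32 Hz = 8 Hz.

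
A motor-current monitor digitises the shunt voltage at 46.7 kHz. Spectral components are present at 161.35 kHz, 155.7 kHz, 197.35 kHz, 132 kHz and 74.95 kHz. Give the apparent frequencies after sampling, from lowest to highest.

8.1 kHz, 10.55 kHz, 15.6 kHz, 18.45 kHz, 21.25 kHz

fs/2 = 23.35 kHz.
161.35 kHz mod fs = 21.25 kHz.
21.25 kHz ≤ fs/2 = 23.35 kHz, appears at 21.25 kHz.
155.7 kHz mod fs = 15.6 kHz.
15.6 kHz ≤ fs/2 = 23.35 kHz, appears at 15.6 kHz.
197.35 kHz mod fs = 10.55 kHz.
10.55 kHz ≤ fs/2 = 23.35 kHz, appears at 10.55 kHz.
132 kHz mod fs = 38.6 kHz.
38.6 kHz > fs/2 = 23.35 kHz, folds to fs − 38.6 kHz = 8.1 kHz.
74.95 kHz mod fs = 28.25 kHz.
28.25 kHz > fs/2 = 23.35 kHz, folds to fs − 28.25 kHz = 18.45 kHz.
Distinct values: {8.1 kHz, 10.55 kHz, 15.6 kHz, 18.45 kHz, 21.25 kHz}.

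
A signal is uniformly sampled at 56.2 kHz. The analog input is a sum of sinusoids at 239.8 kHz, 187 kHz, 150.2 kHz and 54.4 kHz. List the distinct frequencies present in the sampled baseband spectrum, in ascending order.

fs/2 = 28.1 kHz.
239.8 kHz mod fs = 15 kHz.
15 kHz ≤ fs/2 = 28.1 kHz, appears at 15 kHz.
187 kHz mod fs = 18.4 kHz.
18.4 kHz ≤ fs/2 = 28.1 kHz, appears at 18.4 kHz.
150.2 kHz mod fs = 37.8 kHz.
37.8 kHz > fs/2 = 28.1 kHz, folds to fs − 37.8 kHz = 18.4 kHz.
54.4 kHz > fs/2 = 28.1 kHz, folds to fs − 54.4 kHz = 1.8 kHz.
Distinct values: {1.8 kHz, 15 kHz, 18.4 kHz}.

1.8 kHz, 15 kHz, 18.4 kHz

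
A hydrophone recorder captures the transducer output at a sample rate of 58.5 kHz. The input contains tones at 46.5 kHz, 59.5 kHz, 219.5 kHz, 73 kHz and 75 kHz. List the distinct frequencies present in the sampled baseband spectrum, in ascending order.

1 kHz, 12 kHz, 14.5 kHz, 16.5 kHz

fs/2 = 29.25 kHz.
46.5 kHz > fs/2 = 29.25 kHz, folds to fs − 46.5 kHz = 12 kHz.
59.5 kHz mod fs = 1 kHz.
1 kHz ≤ fs/2 = 29.25 kHz, appears at 1 kHz.
219.5 kHz mod fs = 44 kHz.
44 kHz > fs/2 = 29.25 kHz, folds to fs − 44 kHz = 14.5 kHz.
73 kHz mod fs = 14.5 kHz.
14.5 kHz ≤ fs/2 = 29.25 kHz, appears at 14.5 kHz.
75 kHz mod fs = 16.5 kHz.
16.5 kHz ≤ fs/2 = 29.25 kHz, appears at 16.5 kHz.
Distinct values: {1 kHz, 12 kHz, 14.5 kHz, 16.5 kHz}.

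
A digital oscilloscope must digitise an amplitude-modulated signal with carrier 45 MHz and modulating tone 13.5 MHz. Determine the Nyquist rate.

AM sidebands sit at fc ± fm = 31.5 MHz and 58.5 MHz.
Highest-frequency component: 58.5 MHz.
Nyquist rate = 2 × 58.5 MHz = 117 MHz.

117 MHz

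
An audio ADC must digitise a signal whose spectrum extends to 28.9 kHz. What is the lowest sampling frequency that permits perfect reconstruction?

57.8 kHz

Nyquist rate = 2 × 28.9 kHz = 57.8 kHz.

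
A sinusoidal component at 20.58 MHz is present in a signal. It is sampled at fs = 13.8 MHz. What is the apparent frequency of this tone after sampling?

20.58 MHz mod fs = 6.78 MHz.
6.78 MHz ≤ fs/2 = 6.9 MHz, appears at 6.78 MHz.

6.78 MHz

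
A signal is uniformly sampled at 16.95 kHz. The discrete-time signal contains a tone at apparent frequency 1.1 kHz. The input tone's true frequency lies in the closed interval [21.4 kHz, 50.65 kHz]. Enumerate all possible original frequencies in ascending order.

Frequencies that alias to 1.1 kHz are k·fs ± 1.1 kHz for integer k ≥ 0.
k=0: 1.1 kHz.
k=1: 15.85 kHz, 18.05 kHz.
k=2: 32.8 kHz, 35 kHz.
k=3: 49.75 kHz, 51.95 kHz.
k=4: 66.7 kHz, 68.9 kHz.
Within [21.4 kHz, 50.65 kHz]: 32.8 kHz, 35 kHz, 49.75 kHz.

32.8 kHz, 35 kHz, 49.75 kHz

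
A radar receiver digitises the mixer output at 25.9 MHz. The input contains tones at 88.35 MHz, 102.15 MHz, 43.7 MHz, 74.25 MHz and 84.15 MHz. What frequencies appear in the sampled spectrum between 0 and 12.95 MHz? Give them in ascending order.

fs/2 = 12.95 MHz.
88.35 MHz mod fs = 10.65 MHz.
10.65 MHz ≤ fs/2 = 12.95 MHz, appears at 10.65 MHz.
102.15 MHz mod fs = 24.45 MHz.
24.45 MHz > fs/2 = 12.95 MHz, folds to fs − 24.45 MHz = 1.45 MHz.
43.7 MHz mod fs = 17.8 MHz.
17.8 MHz > fs/2 = 12.95 MHz, folds to fs − 17.8 MHz = 8.1 MHz.
74.25 MHz mod fs = 22.45 MHz.
22.45 MHz > fs/2 = 12.95 MHz, folds to fs − 22.45 MHz = 3.45 MHz.
84.15 MHz mod fs = 6.45 MHz.
6.45 MHz ≤ fs/2 = 12.95 MHz, appears at 6.45 MHz.
Distinct values: {1.45 MHz, 3.45 MHz, 6.45 MHz, 8.1 MHz, 10.65 MHz}.

1.45 MHz, 3.45 MHz, 6.45 MHz, 8.1 MHz, 10.65 MHz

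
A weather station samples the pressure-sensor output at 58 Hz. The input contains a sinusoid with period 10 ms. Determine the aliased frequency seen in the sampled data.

T = 10 ms → f = 1/T = 100 Hz.
100 Hz mod fs = 42 Hz.
42 Hz > fs/2 = 29 Hz, folds to fs − 42 Hz = 16 Hz.

16 Hz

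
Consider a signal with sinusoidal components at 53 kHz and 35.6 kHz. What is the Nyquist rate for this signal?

106 kHz

Highest-frequency component: 53 kHz.
Nyquist rate = 2 × 53 kHz = 106 kHz.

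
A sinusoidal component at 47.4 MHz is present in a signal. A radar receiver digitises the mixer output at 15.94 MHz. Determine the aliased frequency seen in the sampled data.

0.42 MHz

47.4 MHz mod fs = 15.52 MHz.
15.52 MHz > fs/2 = 7.97 MHz, folds to fs − 15.52 MHz = 0.42 MHz.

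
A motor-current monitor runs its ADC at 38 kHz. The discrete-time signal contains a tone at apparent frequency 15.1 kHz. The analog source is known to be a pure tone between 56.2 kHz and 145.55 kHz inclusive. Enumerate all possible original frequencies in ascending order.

60.9 kHz, 91.1 kHz, 98.9 kHz, 129.1 kHz, 136.9 kHz

Frequencies that alias to 15.1 kHz are k·fs ± 15.1 kHz for integer k ≥ 0.
k=0: 15.1 kHz.
k=1: 22.9 kHz, 53.1 kHz.
k=2: 60.9 kHz, 91.1 kHz.
k=3: 98.9 kHz, 129.1 kHz.
k=4: 136.9 kHz, 167.1 kHz.
k=5: 174.9 kHz, 205.1 kHz.
Within [56.2 kHz, 145.55 kHz]: 60.9 kHz, 91.1 kHz, 98.9 kHz, 129.1 kHz, 136.9 kHz.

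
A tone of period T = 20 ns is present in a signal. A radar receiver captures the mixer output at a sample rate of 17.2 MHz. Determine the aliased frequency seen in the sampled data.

1.6 MHz

T = 20 ns → f = 1/T = 50 MHz.
50 MHz mod fs = 15.6 MHz.
15.6 MHz > fs/2 = 8.6 MHz, folds to fs − 15.6 MHz = 1.6 MHz.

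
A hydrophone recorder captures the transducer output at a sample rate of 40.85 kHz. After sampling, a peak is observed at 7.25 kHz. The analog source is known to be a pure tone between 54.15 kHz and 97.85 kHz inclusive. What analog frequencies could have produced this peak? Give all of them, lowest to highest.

74.45 kHz, 88.95 kHz

Frequencies that alias to 7.25 kHz are k·fs ± 7.25 kHz for integer k ≥ 0.
k=0: 7.25 kHz.
k=1: 33.6 kHz, 48.1 kHz.
k=2: 74.45 kHz, 88.95 kHz.
k=3: 115.3 kHz, 129.8 kHz.
Within [54.15 kHz, 97.85 kHz]: 74.45 kHz, 88.95 kHz.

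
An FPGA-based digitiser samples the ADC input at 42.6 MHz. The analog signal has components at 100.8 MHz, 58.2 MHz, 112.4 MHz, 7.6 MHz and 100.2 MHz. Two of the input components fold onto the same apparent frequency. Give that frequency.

fs/2 = 21.3 MHz.
100.8 MHz mod fs = 15.6 MHz.
15.6 MHz ≤ fs/2 = 21.3 MHz, appears at 15.6 MHz.
58.2 MHz mod fs = 15.6 MHz.
15.6 MHz ≤ fs/2 = 21.3 MHz, appears at 15.6 MHz.
112.4 MHz mod fs = 27.2 MHz.
27.2 MHz > fs/2 = 21.3 MHz, folds to fs − 27.2 MHz = 15.4 MHz.
7.6 MHz ≤ fs/2 = 21.3 MHz, passes unchanged.
100.2 MHz mod fs = 15 MHz.
15 MHz ≤ fs/2 = 21.3 MHz, appears at 15 MHz.
58.2 MHz and 100.8 MHz both map to 15.6 MHz.

15.6 MHz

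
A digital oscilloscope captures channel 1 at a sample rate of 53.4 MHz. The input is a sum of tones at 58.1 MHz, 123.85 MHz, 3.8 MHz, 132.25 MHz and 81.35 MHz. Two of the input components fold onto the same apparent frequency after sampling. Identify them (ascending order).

81.35 MHz, 132.25 MHz

fs/2 = 26.7 MHz.
58.1 MHz mod fs = 4.7 MHz.
4.7 MHz ≤ fs/2 = 26.7 MHz, appears at 4.7 MHz.
123.85 MHz mod fs = 17.05 MHz.
17.05 MHz ≤ fs/2 = 26.7 MHz, appears at 17.05 MHz.
3.8 MHz ≤ fs/2 = 26.7 MHz, passes unchanged.
132.25 MHz mod fs = 25.45 MHz.
25.45 MHz ≤ fs/2 = 26.7 MHz, appears at 25.45 MHz.
81.35 MHz mod fs = 27.95 MHz.
27.95 MHz > fs/2 = 26.7 MHz, folds to fs − 27.95 MHz = 25.45 MHz.
81.35 MHz and 132.25 MHz both map to 25.45 MHz.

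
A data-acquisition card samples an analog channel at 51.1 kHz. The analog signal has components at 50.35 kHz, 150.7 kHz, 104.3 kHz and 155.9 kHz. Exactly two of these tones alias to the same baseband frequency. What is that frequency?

fs/2 = 25.55 kHz.
50.35 kHz > fs/2 = 25.55 kHz, folds to fs − 50.35 kHz = 0.75 kHz.
150.7 kHz mod fs = 48.5 kHz.
48.5 kHz > fs/2 = 25.55 kHz, folds to fs − 48.5 kHz = 2.6 kHz.
104.3 kHz mod fs = 2.1 kHz.
2.1 kHz ≤ fs/2 = 25.55 kHz, appears at 2.1 kHz.
155.9 kHz mod fs = 2.6 kHz.
2.6 kHz ≤ fs/2 = 25.55 kHz, appears at 2.6 kHz.
150.7 kHz and 155.9 kHz both map to 2.6 kHz.

2.6 kHz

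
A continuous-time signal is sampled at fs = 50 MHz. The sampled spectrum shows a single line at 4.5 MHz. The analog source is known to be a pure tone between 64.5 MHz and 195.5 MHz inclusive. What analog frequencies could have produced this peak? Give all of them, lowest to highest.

95.5 MHz, 104.5 MHz, 145.5 MHz, 154.5 MHz, 195.5 MHz

Frequencies that alias to 4.5 MHz are k·fs ± 4.5 MHz for integer k ≥ 0.
k=0: 4.5 MHz.
k=1: 45.5 MHz, 54.5 MHz.
k=2: 95.5 MHz, 104.5 MHz.
k=3: 145.5 MHz, 154.5 MHz.
k=4: 195.5 MHz, 204.5 MHz.
k=5: 245.5 MHz, 254.5 MHz.
Within [64.5 MHz, 195.5 MHz]: 95.5 MHz, 104.5 MHz, 145.5 MHz, 154.5 MHz, 195.5 MHz.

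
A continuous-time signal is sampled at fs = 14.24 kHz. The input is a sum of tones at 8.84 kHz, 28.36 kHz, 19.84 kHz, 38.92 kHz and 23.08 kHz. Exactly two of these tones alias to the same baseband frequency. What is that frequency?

5.4 kHz

fs/2 = 7.12 kHz.
8.84 kHz > fs/2 = 7.12 kHz, folds to fs − 8.84 kHz = 5.4 kHz.
28.36 kHz mod fs = 14.12 kHz.
14.12 kHz > fs/2 = 7.12 kHz, folds to fs − 14.12 kHz = 0.12 kHz.
19.84 kHz mod fs = 5.6 kHz.
5.6 kHz ≤ fs/2 = 7.12 kHz, appears at 5.6 kHz.
38.92 kHz mod fs = 10.44 kHz.
10.44 kHz > fs/2 = 7.12 kHz, folds to fs − 10.44 kHz = 3.8 kHz.
23.08 kHz mod fs = 8.84 kHz.
8.84 kHz > fs/2 = 7.12 kHz, folds to fs − 8.84 kHz = 5.4 kHz.
8.84 kHz and 23.08 kHz both map to 5.4 kHz.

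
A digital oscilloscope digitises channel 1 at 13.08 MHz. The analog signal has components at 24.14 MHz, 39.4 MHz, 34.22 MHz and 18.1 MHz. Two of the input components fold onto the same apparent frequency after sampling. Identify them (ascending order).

fs/2 = 6.54 MHz.
24.14 MHz mod fs = 11.06 MHz.
11.06 MHz > fs/2 = 6.54 MHz, folds to fs − 11.06 MHz = 2.02 MHz.
39.4 MHz mod fs = 0.16 MHz.
0.16 MHz ≤ fs/2 = 6.54 MHz, appears at 0.16 MHz.
34.22 MHz mod fs = 8.06 MHz.
8.06 MHz > fs/2 = 6.54 MHz, folds to fs − 8.06 MHz = 5.02 MHz.
18.1 MHz mod fs = 5.02 MHz.
5.02 MHz ≤ fs/2 = 6.54 MHz, appears at 5.02 MHz.
18.1 MHz and 34.22 MHz both map to 5.02 MHz.

18.1 MHz, 34.22 MHz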